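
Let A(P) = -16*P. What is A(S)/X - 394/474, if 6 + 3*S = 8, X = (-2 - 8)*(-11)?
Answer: -4033/4345 ≈ -0.92819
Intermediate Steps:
X = 110 (X = -10*(-11) = 110)
S = 2/3 (S = -2 + (1/3)*8 = -2 + 8/3 = 2/3 ≈ 0.66667)
A(S)/X - 394/474 = -16*2/3/110 - 394/474 = -32/3*1/110 - 394*1/474 = -16/165 - 197/237 = -4033/4345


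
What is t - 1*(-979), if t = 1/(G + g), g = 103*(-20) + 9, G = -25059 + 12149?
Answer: 14646818/14961 ≈ 979.00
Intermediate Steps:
G = -12910
g = -2051 (g = -2060 + 9 = -2051)
t = -1/14961 (t = 1/(-12910 - 2051) = 1/(-14961) = -1/14961 ≈ -6.6840e-5)
t - 1*(-979) = -1/14961 - 1*(-979) = -1/14961 + 979 = 14646818/14961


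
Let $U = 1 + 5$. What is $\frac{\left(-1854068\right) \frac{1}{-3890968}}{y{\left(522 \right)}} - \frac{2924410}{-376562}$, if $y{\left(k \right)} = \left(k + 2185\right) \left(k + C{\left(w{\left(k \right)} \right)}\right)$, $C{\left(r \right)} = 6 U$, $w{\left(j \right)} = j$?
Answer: $\frac{2148465601794895937}{276647416429290012} \approx 7.7661$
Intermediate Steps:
$U = 6$
$C{\left(r \right)} = 36$ ($C{\left(r \right)} = 6 \cdot 6 = 36$)
$y{\left(k \right)} = \left(36 + k\right) \left(2185 + k\right)$ ($y{\left(k \right)} = \left(k + 2185\right) \left(k + 36\right) = \left(2185 + k\right) \left(36 + k\right) = \left(36 + k\right) \left(2185 + k\right)$)
$\frac{\left(-1854068\right) \frac{1}{-3890968}}{y{\left(522 \right)}} - \frac{2924410}{-376562} = \frac{\left(-1854068\right) \frac{1}{-3890968}}{78660 + 522^{2} + 2221 \cdot 522} - \frac{2924410}{-376562} = \frac{\left(-1854068\right) \left(- \frac{1}{3890968}\right)}{78660 + 272484 + 1159362} - - \frac{1462205}{188281} = \frac{463517}{972742 \cdot 1510506} + \frac{1462205}{188281} = \frac{463517}{972742} \cdot \frac{1}{1510506} + \frac{1462205}{188281} = \frac{463517}{1469332627452} + \frac{1462205}{188281} = \frac{2148465601794895937}{276647416429290012}$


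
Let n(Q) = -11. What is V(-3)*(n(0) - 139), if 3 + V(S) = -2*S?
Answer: -450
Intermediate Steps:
V(S) = -3 - 2*S
V(-3)*(n(0) - 139) = (-3 - 2*(-3))*(-11 - 139) = (-3 + 6)*(-150) = 3*(-150) = -450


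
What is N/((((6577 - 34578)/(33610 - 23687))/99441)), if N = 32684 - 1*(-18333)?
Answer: -50341179994731/28001 ≈ -1.7978e+9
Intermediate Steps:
N = 51017 (N = 32684 + 18333 = 51017)
N/((((6577 - 34578)/(33610 - 23687))/99441)) = 51017/((((6577 - 34578)/(33610 - 23687))/99441)) = 51017/((-28001/9923*(1/99441))) = 51017/((-28001*1/9923*(1/99441))) = 51017/((-28001/9923*1/99441)) = 51017/(-28001/986753043) = 51017*(-986753043/28001) = -50341179994731/28001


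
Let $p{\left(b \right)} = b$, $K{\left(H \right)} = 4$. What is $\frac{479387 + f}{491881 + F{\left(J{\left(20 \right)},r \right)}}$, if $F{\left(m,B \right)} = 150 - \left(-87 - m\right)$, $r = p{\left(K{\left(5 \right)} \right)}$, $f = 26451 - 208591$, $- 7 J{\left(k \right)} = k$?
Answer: $\frac{2080729}{3444806} \approx 0.60402$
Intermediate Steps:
$J{\left(k \right)} = - \frac{k}{7}$
$f = -182140$ ($f = 26451 - 208591 = -182140$)
$r = 4$
$F{\left(m,B \right)} = 237 + m$ ($F{\left(m,B \right)} = 150 + \left(87 + m\right) = 237 + m$)
$\frac{479387 + f}{491881 + F{\left(J{\left(20 \right)},r \right)}} = \frac{479387 - 182140}{491881 + \left(237 - \frac{20}{7}\right)} = \frac{297247}{491881 + \left(237 - \frac{20}{7}\right)} = \frac{297247}{491881 + \frac{1639}{7}} = \frac{297247}{\frac{3444806}{7}} = 297247 \cdot \frac{7}{3444806} = \frac{2080729}{3444806}$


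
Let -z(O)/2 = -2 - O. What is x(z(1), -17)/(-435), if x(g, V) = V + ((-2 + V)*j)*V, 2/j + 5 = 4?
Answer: 221/145 ≈ 1.5241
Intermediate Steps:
j = -2 (j = 2/(-5 + 4) = 2/(-1) = 2*(-1) = -2)
z(O) = 4 + 2*O (z(O) = -2*(-2 - O) = 4 + 2*O)
x(g, V) = V + V*(4 - 2*V) (x(g, V) = V + ((-2 + V)*(-2))*V = V + (4 - 2*V)*V = V + V*(4 - 2*V))
x(z(1), -17)/(-435) = -17*(5 - 2*(-17))/(-435) = -17*(5 + 34)*(-1/435) = -17*39*(-1/435) = -663*(-1/435) = 221/145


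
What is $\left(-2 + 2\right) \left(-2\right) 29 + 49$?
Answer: $49$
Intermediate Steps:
$\left(-2 + 2\right) \left(-2\right) 29 + 49 = 0 \left(-2\right) 29 + 49 = 0 \cdot 29 + 49 = 0 + 49 = 49$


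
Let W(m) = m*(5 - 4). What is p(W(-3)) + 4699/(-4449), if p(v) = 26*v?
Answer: -351721/4449 ≈ -79.056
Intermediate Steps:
W(m) = m (W(m) = m*1 = m)
p(W(-3)) + 4699/(-4449) = 26*(-3) + 4699/(-4449) = -78 + 4699*(-1/4449) = -78 - 4699/4449 = -351721/4449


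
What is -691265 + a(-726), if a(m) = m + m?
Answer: -692717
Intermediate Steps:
a(m) = 2*m
-691265 + a(-726) = -691265 + 2*(-726) = -691265 - 1452 = -692717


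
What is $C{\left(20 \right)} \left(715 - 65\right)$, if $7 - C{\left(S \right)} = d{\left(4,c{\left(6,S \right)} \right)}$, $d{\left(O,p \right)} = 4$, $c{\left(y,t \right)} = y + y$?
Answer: $1950$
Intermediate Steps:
$c{\left(y,t \right)} = 2 y$
$C{\left(S \right)} = 3$ ($C{\left(S \right)} = 7 - 4 = 3$)
$C{\left(20 \right)} \left(715 - 65\right) = 3 \left(715 - 65\right) = 3 \cdot 650 = 1950$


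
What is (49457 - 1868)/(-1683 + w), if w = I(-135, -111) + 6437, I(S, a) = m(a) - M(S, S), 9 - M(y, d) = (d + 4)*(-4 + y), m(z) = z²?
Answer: 47589/35275 ≈ 1.3491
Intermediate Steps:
M(y, d) = 9 - (-4 + y)*(4 + d) (M(y, d) = 9 - (d + 4)*(-4 + y) = 9 - (4 + d)*(-4 + y) = 9 - (-4 + y)*(4 + d))
I(S, a) = -25 + S² + a² (I(S, a) = a² - (25 - 4*S + 4*S - S*S) = a² - (25 - 4*S + 4*S - S²) = a² - (25 - S²) = a² + (-25 + S²) = -25 + S² + a²)
w = 36958 (w = (-25 + (-135)² + (-111)²) + 6437 = (-25 + 18225 + 12321) + 6437 = 30521 + 6437 = 36958)
(49457 - 1868)/(-1683 + w) = (49457 - 1868)/(-1683 + 36958) = 47589/35275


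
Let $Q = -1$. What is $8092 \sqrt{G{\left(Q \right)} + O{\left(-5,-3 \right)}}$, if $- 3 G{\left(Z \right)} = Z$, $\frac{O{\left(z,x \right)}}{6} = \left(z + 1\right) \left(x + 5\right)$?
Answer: $\frac{8092 i \sqrt{429}}{3} \approx 55868.0 i$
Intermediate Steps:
$O{\left(z,x \right)} = 6 \left(1 + z\right) \left(5 + x\right)$ ($O{\left(z,x \right)} = 6 \left(z + 1\right) \left(x + 5\right) = 6 \left(1 + z\right) \left(5 + x\right)$)
$G{\left(Z \right)} = - \frac{Z}{3}$
$8092 \sqrt{G{\left(Q \right)} + O{\left(-5,-3 \right)}} = 8092 \sqrt{\left(- \frac{1}{3}\right) \left(-1\right) + \left(30 + 6 \left(-3\right) + 30 \left(-5\right) + 6 \left(-3\right) \left(-5\right)\right)} = 8092 \sqrt{\frac{1}{3} + \left(30 - 18 - 150 + 90\right)} = 8092 \sqrt{\frac{1}{3} - 48} = 8092 \sqrt{- \frac{143}{3}} = 8092 \frac{i \sqrt{429}}{3} = \frac{8092 i \sqrt{429}}{3}$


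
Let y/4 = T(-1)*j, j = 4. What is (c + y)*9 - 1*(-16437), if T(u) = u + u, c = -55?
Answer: 15654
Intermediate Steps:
T(u) = 2*u
y = -32 (y = 4*((2*(-1))*4) = 4*(-2*4) = 4*(-8) = -32)
(c + y)*9 - 1*(-16437) = (-55 - 32)*9 - 1*(-16437) = -87*9 + 16437 = -783 + 16437 = 15654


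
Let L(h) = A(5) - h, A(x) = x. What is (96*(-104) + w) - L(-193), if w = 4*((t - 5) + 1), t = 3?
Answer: -10186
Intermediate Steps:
L(h) = 5 - h
w = -4 (w = 4*((3 - 5) + 1) = 4*(-2 + 1) = 4*(-1) = -4)
(96*(-104) + w) - L(-193) = (96*(-104) - 4) - (5 - 1*(-193)) = (-9984 - 4) - (5 + 193) = -9988 - 1*198 = -9988 - 198 = -10186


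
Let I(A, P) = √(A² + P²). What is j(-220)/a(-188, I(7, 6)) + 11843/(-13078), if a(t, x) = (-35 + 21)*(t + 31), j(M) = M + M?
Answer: -1222509/1105594 ≈ -1.1057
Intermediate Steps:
j(M) = 2*M
a(t, x) = -434 - 14*t (a(t, x) = -14*(31 + t) = -434 - 14*t)
j(-220)/a(-188, I(7, 6)) + 11843/(-13078) = (2*(-220))/(-434 - 14*(-188)) + 11843/(-13078) = -440/(-434 + 2632) + 11843*(-1/13078) = -440/2198 - 911/1006 = -440*1/2198 - 911/1006 = -220/1099 - 911/1006 = -1222509/1105594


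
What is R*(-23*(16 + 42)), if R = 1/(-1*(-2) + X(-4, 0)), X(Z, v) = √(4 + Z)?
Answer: -667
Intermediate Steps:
R = ½ (R = 1/(-1*(-2) + √(4 - 4)) = 1/(2 + √0) = 1/(2 + 0) = 1/2 = ½ ≈ 0.50000)
R*(-23*(16 + 42)) = (-23*(16 + 42))/2 = (-23*58)/2 = (½)*(-1334) = -667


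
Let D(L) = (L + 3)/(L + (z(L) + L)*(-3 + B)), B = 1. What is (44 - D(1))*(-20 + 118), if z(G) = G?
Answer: 13328/3 ≈ 4442.7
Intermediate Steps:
D(L) = -(3 + L)/(3*L) (D(L) = (L + 3)/(L + (L + L)*(-3 + 1)) = (3 + L)/(L + (2*L)*(-2)) = (3 + L)/(L - 4*L) = (3 + L)/((-3*L)) = (3 + L)*(-1/(3*L)) = -(3 + L)/(3*L))
(44 - D(1))*(-20 + 118) = (44 - (-3 - 1*1)/(3*1))*(-20 + 118) = (44 - (-3 - 1)/3)*98 = (44 - (-4)/3)*98 = (44 - 1*(-4/3))*98 = (44 + 4/3)*98 = (136/3)*98 = 13328/3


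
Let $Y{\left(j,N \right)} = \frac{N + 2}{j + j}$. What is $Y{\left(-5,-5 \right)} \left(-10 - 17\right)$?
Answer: $- \frac{81}{10} \approx -8.1$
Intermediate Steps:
$Y{\left(j,N \right)} = \frac{2 + N}{2 j}$
$Y{\left(-5,-5 \right)} \left(-10 - 17\right) = \frac{2 - 5}{2 \left(-5\right)} \left(-10 - 17\right) = \frac{1}{2} \left(- \frac{1}{5}\right) \left(-3\right) \left(-27\right) = \frac{3}{10} \left(-27\right) = - \frac{81}{10}$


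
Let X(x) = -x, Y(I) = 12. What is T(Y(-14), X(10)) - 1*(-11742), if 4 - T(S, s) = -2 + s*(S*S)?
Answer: 13188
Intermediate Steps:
T(S, s) = 6 - s*S² (T(S, s) = 4 - (-2 + s*(S*S)) = 4 - (-2 + s*S²) = 4 + (2 - s*S²) = 6 - s*S²)
T(Y(-14), X(10)) - 1*(-11742) = (6 - 1*(-1*10)*12²) - 1*(-11742) = (6 - 1*(-10)*144) + 11742 = (6 + 1440) + 11742 = 1446 + 11742 = 13188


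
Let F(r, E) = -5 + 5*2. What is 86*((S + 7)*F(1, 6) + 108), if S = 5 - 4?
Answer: 12728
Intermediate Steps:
S = 1
F(r, E) = 5 (F(r, E) = -5 + 10 = 5)
86*((S + 7)*F(1, 6) + 108) = 86*((1 + 7)*5 + 108) = 86*(8*5 + 108) = 86*(40 + 108) = 86*148 = 12728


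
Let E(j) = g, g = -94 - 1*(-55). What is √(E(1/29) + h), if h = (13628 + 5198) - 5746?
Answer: 9*√161 ≈ 114.20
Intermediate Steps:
g = -39 (g = -94 + 55 = -39)
h = 13080 (h = 18826 - 5746 = 13080)
E(j) = -39
√(E(1/29) + h) = √(-39 + 13080) = √13041 = 9*√161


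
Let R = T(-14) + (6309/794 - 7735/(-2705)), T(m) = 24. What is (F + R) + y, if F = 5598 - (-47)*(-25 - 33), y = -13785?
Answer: -4672772019/429554 ≈ -10878.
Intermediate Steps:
F = 2872 (F = 5598 - (-47)*(-58) = 5598 - 1*2726 = 5598 - 2726 = 2872)
R = 14950783/429554 (R = 24 + (6309/794 - 7735/(-2705)) = 24 + (6309*(1/794) - 7735*(-1/2705)) = 24 + (6309/794 + 1547/541) = 24 + 4641487/429554 = 14950783/429554 ≈ 34.805)
(F + R) + y = (2872 + 14950783/429554) - 13785 = 1248629871/429554 - 13785 = -4672772019/429554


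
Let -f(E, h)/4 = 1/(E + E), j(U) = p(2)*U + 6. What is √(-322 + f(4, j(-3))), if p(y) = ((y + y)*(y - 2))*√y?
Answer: I*√1290/2 ≈ 17.958*I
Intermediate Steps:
p(y) = 2*y^(3/2)*(-2 + y) (p(y) = ((2*y)*(-2 + y))*√y = (2*y*(-2 + y))*√y = 2*y^(3/2)*(-2 + y))
j(U) = 6 (j(U) = (2*2^(3/2)*(-2 + 2))*U + 6 = (2*(2*√2)*0)*U + 6 = 0*U + 6 = 0 + 6 = 6)
f(E, h) = -2/E (f(E, h) = -4/(E + E) = -4*1/(2*E) = -2/E)
√(-322 + f(4, j(-3))) = √(-322 - 2/4) = √(-322 - 2*¼) = √(-322 - ½) = √(-645/2) = I*√1290/2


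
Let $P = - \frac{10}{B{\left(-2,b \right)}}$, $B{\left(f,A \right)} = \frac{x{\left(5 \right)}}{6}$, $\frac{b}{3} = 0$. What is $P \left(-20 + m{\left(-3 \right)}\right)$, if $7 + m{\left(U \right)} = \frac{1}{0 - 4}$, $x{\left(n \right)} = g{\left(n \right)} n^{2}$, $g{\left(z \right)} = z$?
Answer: $\frac{327}{25} \approx 13.08$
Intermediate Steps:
$b = 0$ ($b = 3 \cdot 0 = 0$)
$x{\left(n \right)} = n^{3}$ ($x{\left(n \right)} = n n^{2} = n^{3}$)
$m{\left(U \right)} = - \frac{29}{4}$ ($m{\left(U \right)} = -7 + \frac{1}{0 - 4} = -7 + \frac{1}{-4} = -7 - \frac{1}{4} = - \frac{29}{4}$)
$B{\left(f,A \right)} = \frac{125}{6}$ ($B{\left(f,A \right)} = \frac{5^{3}}{6} = 125 \cdot \frac{1}{6} = \frac{125}{6}$)
$P = - \frac{12}{25}$ ($P = - \frac{10}{\frac{125}{6}} = \left(-10\right) \frac{6}{125} = - \frac{12}{25} \approx -0.48$)
$P \left(-20 + m{\left(-3 \right)}\right) = - \frac{12 \left(-20 - \frac{29}{4}\right)}{25} = \left(- \frac{12}{25}\right) \left(- \frac{109}{4}\right) = \frac{327}{25}$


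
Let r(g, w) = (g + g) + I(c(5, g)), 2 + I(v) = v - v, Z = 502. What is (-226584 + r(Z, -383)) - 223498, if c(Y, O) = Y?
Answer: -449080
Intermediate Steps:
I(v) = -2 (I(v) = -2 + (v - v) = -2 + 0 = -2)
r(g, w) = -2 + 2*g (r(g, w) = (g + g) - 2 = 2*g - 2 = -2 + 2*g)
(-226584 + r(Z, -383)) - 223498 = (-226584 + (-2 + 2*502)) - 223498 = (-226584 + (-2 + 1004)) - 223498 = (-226584 + 1002) - 223498 = -225582 - 223498 = -449080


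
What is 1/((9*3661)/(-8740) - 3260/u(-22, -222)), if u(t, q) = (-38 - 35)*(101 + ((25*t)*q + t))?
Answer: -77952645580/293845846183 ≈ -0.26528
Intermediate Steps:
u(t, q) = -7373 - 73*t - 1825*q*t (u(t, q) = -73*(101 + (25*q*t + t)) = -73*(101 + (t + 25*q*t)) = -73*(101 + t + 25*q*t) = -7373 - 73*t - 1825*q*t)
1/((9*3661)/(-8740) - 3260/u(-22, -222)) = 1/((9*3661)/(-8740) - 3260/(-7373 - 73*(-22) - 1825*(-222)*(-22))) = 1/(32949*(-1/8740) - 3260/(-7373 + 1606 - 8913300)) = 1/(-32949/8740 - 3260/(-8919067)) = 1/(-32949/8740 - 3260*(-1/8919067)) = 1/(-32949/8740 + 3260/8919067) = 1/(-293845846183/77952645580) = -77952645580/293845846183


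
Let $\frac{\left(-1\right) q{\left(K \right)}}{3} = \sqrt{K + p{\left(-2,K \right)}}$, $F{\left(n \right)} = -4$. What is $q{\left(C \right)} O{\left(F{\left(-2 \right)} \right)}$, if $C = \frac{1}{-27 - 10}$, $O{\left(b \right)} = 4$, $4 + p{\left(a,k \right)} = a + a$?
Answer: $- \frac{36 i \sqrt{1221}}{37} \approx - 33.998 i$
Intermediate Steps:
$p{\left(a,k \right)} = -4 + 2 a$ ($p{\left(a,k \right)} = -4 + \left(a + a\right) = -4 + 2 a$)
$C = - \frac{1}{37}$ ($C = \frac{1}{-37} = - \frac{1}{37} \approx -0.027027$)
$q{\left(K \right)} = - 3 \sqrt{-8 + K}$ ($q{\left(K \right)} = - 3 \sqrt{K + \left(-4 + 2 \left(-2\right)\right)} = - 3 \sqrt{K - 8} = - 3 \sqrt{-8 + K}$)
$q{\left(C \right)} O{\left(F{\left(-2 \right)} \right)} = - 3 \sqrt{-8 - \frac{1}{37}} \cdot 4 = - 3 \sqrt{- \frac{297}{37}} \cdot 4 = - 3 \frac{3 i \sqrt{1221}}{37} \cdot 4 = - \frac{9 i \sqrt{1221}}{37} \cdot 4 = - \frac{36 i \sqrt{1221}}{37}$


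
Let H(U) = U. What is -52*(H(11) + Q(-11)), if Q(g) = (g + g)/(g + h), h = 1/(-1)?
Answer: -2002/3 ≈ -667.33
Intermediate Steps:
h = -1 (h = 1*(-1) = -1)
Q(g) = 2*g/(-1 + g) (Q(g) = (g + g)/(g - 1) = (2*g)/(-1 + g) = 2*g/(-1 + g))
-52*(H(11) + Q(-11)) = -52*(11 + 2*(-11)/(-1 - 11)) = -52*(11 + 2*(-11)/(-12)) = -52*(11 + 2*(-11)*(-1/12)) = -52*(11 + 11/6) = -52*77/6 = -2002/3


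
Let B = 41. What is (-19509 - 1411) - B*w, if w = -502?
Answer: -338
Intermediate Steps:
(-19509 - 1411) - B*w = (-19509 - 1411) - 41*(-502) = -20920 - 1*(-20582) = -20920 + 20582 = -338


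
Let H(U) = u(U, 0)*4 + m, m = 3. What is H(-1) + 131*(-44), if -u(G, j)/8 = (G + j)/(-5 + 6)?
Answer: -5729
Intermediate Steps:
u(G, j) = -8*G - 8*j (u(G, j) = -8*(G + j)/(-5 + 6) = -8*(G + j)/1 = -8*(G + j) = -8*G - 8*j)
H(U) = 3 - 32*U (H(U) = (-8*U - 8*0)*4 + 3 = (-8*U + 0)*4 + 3 = -8*U*4 + 3 = -32*U + 3 = 3 - 32*U)
H(-1) + 131*(-44) = (3 - 32*(-1)) + 131*(-44) = (3 + 32) - 5764 = 35 - 5764 = -5729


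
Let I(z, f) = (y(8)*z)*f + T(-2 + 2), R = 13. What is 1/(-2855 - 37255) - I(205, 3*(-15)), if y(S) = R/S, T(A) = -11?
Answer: 2406860711/160440 ≈ 15002.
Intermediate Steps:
y(S) = 13/S
I(z, f) = -11 + 13*f*z/8 (I(z, f) = ((13/8)*z)*f - 11 = ((13*(1/8))*z)*f - 11 = (13*z/8)*f - 11 = 13*f*z/8 - 11 = -11 + 13*f*z/8)
1/(-2855 - 37255) - I(205, 3*(-15)) = 1/(-2855 - 37255) - (-11 + (13/8)*(3*(-15))*205) = 1/(-40110) - (-11 + (13/8)*(-45)*205) = -1/40110 - (-11 - 119925/8) = -1/40110 - 1*(-120013/8) = -1/40110 + 120013/8 = 2406860711/160440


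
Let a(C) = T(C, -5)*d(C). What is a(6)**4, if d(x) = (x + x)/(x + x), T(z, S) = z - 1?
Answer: 625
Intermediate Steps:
T(z, S) = -1 + z
d(x) = 1 (d(x) = (2*x)/((2*x)) = (2*x)*(1/(2*x)) = 1)
a(C) = -1 + C (a(C) = (-1 + C)*1 = -1 + C)
a(6)**4 = (-1 + 6)**4 = 5**4 = 625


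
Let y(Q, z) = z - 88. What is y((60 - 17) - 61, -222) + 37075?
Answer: 36765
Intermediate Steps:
y(Q, z) = -88 + z
y((60 - 17) - 61, -222) + 37075 = (-88 - 222) + 37075 = -310 + 37075 = 36765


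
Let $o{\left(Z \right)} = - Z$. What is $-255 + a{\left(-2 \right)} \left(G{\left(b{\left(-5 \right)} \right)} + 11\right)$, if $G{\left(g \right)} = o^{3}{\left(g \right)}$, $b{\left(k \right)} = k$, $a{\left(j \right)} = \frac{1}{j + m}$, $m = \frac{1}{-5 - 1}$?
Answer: $- \frac{4131}{13} \approx -317.77$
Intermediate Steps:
$m = - \frac{1}{6}$ ($m = \frac{1}{-6} = - \frac{1}{6} \approx -0.16667$)
$a{\left(j \right)} = \frac{1}{- \frac{1}{6} + j}$ ($a{\left(j \right)} = \frac{1}{j - \frac{1}{6}} = \frac{1}{- \frac{1}{6} + j}$)
$G{\left(g \right)} = - g^{3}$ ($G{\left(g \right)} = \left(- g\right)^{3} = - g^{3}$)
$-255 + a{\left(-2 \right)} \left(G{\left(b{\left(-5 \right)} \right)} + 11\right) = -255 + \frac{6}{-1 + 6 \left(-2\right)} \left(- \left(-5\right)^{3} + 11\right) = -255 + \frac{6}{-1 - 12} \left(\left(-1\right) \left(-125\right) + 11\right) = -255 + \frac{6}{-13} \left(125 + 11\right) = -255 + 6 \left(- \frac{1}{13}\right) 136 = -255 - \frac{816}{13} = - \frac{4131}{13}$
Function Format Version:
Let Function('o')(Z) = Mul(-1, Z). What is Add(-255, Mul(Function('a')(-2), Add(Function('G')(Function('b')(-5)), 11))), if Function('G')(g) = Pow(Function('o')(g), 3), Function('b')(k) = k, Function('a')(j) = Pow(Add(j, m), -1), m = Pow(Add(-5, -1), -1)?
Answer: Rational(-4131, 13) ≈ -317.77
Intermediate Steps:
m = Rational(-1, 6) (m = Pow(-6, -1) = Rational(-1, 6) ≈ -0.16667)
Function('a')(j) = Pow(Add(Rational(-1, 6), j), -1) (Function('a')(j) = Pow(Add(j, Rational(-1, 6)), -1) = Pow(Add(Rational(-1, 6), j), -1))
Function('G')(g) = Mul(-1, Pow(g, 3)) (Function('G')(g) = Pow(Mul(-1, g), 3) = Mul(-1, Pow(g, 3)))
Add(-255, Mul(Function('a')(-2), Add(Function('G')(Function('b')(-5)), 11))) = Add(-255, Mul(Mul(6, Pow(Add(-1, Mul(6, -2)), -1)), Add(Mul(-1, Pow(-5, 3)), 11))) = Add(-255, Mul(Mul(6, Pow(Add(-1, -12), -1)), Add(Mul(-1, -125), 11))) = Add(-255, Mul(Mul(6, Pow(-13, -1)), Add(125, 11))) = Add(-255, Mul(Mul(6, Rational(-1, 13)), 136)) = Add(-255, Mul(Rational(-6, 13), 136)) = Add(-255, Rational(-816, 13)) = Rational(-4131, 13)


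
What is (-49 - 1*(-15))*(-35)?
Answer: 1190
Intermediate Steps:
(-49 - 1*(-15))*(-35) = (-49 + 15)*(-35) = -34*(-35) = 1190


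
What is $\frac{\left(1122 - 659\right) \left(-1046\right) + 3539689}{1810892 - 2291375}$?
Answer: $- \frac{3055391}{480483} \approx -6.359$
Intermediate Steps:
$\frac{\left(1122 - 659\right) \left(-1046\right) + 3539689}{1810892 - 2291375} = \frac{\left(1122 - 659\right) \left(-1046\right) + 3539689}{-480483} = \left(463 \left(-1046\right) + 3539689\right) \left(- \frac{1}{480483}\right) = \left(-484298 + 3539689\right) \left(- \frac{1}{480483}\right) = 3055391 \left(- \frac{1}{480483}\right) = - \frac{3055391}{480483}$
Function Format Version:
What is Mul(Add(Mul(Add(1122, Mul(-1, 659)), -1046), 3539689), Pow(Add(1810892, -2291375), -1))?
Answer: Rational(-3055391, 480483) ≈ -6.3590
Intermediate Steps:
Mul(Add(Mul(Add(1122, Mul(-1, 659)), -1046), 3539689), Pow(Add(1810892, -2291375), -1)) = Mul(Add(Mul(Add(1122, -659), -1046), 3539689), Pow(-480483, -1)) = Mul(Add(Mul(463, -1046), 3539689), Rational(-1, 480483)) = Mul(Add(-484298, 3539689), Rational(-1, 480483)) = Mul(3055391, Rational(-1, 480483)) = Rational(-3055391, 480483)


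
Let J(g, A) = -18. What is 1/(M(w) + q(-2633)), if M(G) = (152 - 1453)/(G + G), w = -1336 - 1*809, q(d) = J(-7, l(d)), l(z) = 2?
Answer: -4290/75919 ≈ -0.056508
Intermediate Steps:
q(d) = -18
w = -2145 (w = -1336 - 809 = -2145)
M(G) = -1301/(2*G) (M(G) = -1301*1/(2*G) = -1301/(2*G))
1/(M(w) + q(-2633)) = 1/(-1301/2/(-2145) - 18) = 1/(-1301/2*(-1/2145) - 18) = 1/(1301/4290 - 18) = 1/(-75919/4290) = -4290/75919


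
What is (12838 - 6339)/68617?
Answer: 6499/68617 ≈ 0.094714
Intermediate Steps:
(12838 - 6339)/68617 = 6499*(1/68617) = 6499/68617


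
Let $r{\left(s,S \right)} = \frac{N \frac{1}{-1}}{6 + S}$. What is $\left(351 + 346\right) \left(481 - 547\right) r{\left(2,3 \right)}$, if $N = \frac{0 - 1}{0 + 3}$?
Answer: $- \frac{15334}{9} \approx -1703.8$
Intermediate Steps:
$N = - \frac{1}{3} \approx -0.33333$
$r{\left(s,S \right)} = \frac{1}{3 \left(6 + S\right)}$ ($r{\left(s,S \right)} = \frac{\left(- \frac{1}{3}\right) \frac{1}{-1}}{6 + S} = \frac{\left(- \frac{1}{3}\right) \left(-1\right)}{6 + S} = \frac{1}{3 \left(6 + S\right)}$)
$\left(351 + 346\right) \left(481 - 547\right) r{\left(2,3 \right)} = \left(351 + 346\right) \left(481 - 547\right) \frac{1}{3 \left(6 + 3\right)} = 697 \left(-66\right) \frac{1}{3 \cdot 9} = - 46002 \cdot \frac{1}{3} \cdot \frac{1}{9} = \left(-46002\right) \frac{1}{27} = - \frac{15334}{9}$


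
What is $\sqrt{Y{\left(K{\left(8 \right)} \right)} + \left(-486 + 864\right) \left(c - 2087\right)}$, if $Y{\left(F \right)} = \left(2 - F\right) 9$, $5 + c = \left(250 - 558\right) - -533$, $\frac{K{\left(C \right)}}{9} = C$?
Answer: $6 i \sqrt{19621} \approx 840.45 i$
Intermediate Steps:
$K{\left(C \right)} = 9 C$
$c = 220$ ($c = -5 + \left(\left(250 - 558\right) - -533\right) = -5 + \left(\left(250 - 558\right) + 533\right) = -5 + \left(-308 + 533\right) = -5 + 225 = 220$)
$Y{\left(F \right)} = 18 - 9 F$
$\sqrt{Y{\left(K{\left(8 \right)} \right)} + \left(-486 + 864\right) \left(c - 2087\right)} = \sqrt{\left(18 - 9 \cdot 9 \cdot 8\right) + \left(-486 + 864\right) \left(220 - 2087\right)} = \sqrt{\left(18 - 648\right) + 378 \left(-1867\right)} = \sqrt{\left(18 - 648\right) - 705726} = \sqrt{-630 - 705726} = \sqrt{-706356} = 6 i \sqrt{19621}$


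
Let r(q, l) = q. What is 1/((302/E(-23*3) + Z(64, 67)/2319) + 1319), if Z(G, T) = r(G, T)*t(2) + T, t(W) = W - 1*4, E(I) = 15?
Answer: 11595/15526946 ≈ 0.00074677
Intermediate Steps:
t(W) = -4 + W (t(W) = W - 4 = -4 + W)
Z(G, T) = T - 2*G (Z(G, T) = G*(-4 + 2) + T = G*(-2) + T = -2*G + T = T - 2*G)
1/((302/E(-23*3) + Z(64, 67)/2319) + 1319) = 1/((302/15 + (67 - 2*64)/2319) + 1319) = 1/((302*(1/15) + (67 - 128)*(1/2319)) + 1319) = 1/((302/15 - 61*1/2319) + 1319) = 1/((302/15 - 61/2319) + 1319) = 1/(233141/11595 + 1319) = 1/(15526946/11595) = 11595/15526946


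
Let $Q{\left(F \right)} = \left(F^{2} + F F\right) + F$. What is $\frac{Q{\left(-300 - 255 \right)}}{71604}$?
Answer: $\frac{205165}{23868} \approx 8.5958$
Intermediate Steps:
$Q{\left(F \right)} = F + 2 F^{2}$ ($Q{\left(F \right)} = \left(F^{2} + F^{2}\right) + F = 2 F^{2} + F = F + 2 F^{2}$)
$\frac{Q{\left(-300 - 255 \right)}}{71604} = \frac{\left(-300 - 255\right) \left(1 + 2 \left(-300 - 255\right)\right)}{71604} = \left(-300 - 255\right) \left(1 + 2 \left(-300 - 255\right)\right) \frac{1}{71604} = - 555 \left(1 + 2 \left(-555\right)\right) \frac{1}{71604} = - 555 \left(1 - 1110\right) \frac{1}{71604} = \left(-555\right) \left(-1109\right) \frac{1}{71604} = 615495 \cdot \frac{1}{71604} = \frac{205165}{23868}$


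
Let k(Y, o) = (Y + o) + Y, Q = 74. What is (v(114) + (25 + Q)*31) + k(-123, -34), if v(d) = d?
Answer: 2903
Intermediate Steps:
k(Y, o) = o + 2*Y
(v(114) + (25 + Q)*31) + k(-123, -34) = (114 + (25 + 74)*31) + (-34 + 2*(-123)) = (114 + 99*31) + (-34 - 246) = (114 + 3069) - 280 = 3183 - 280 = 2903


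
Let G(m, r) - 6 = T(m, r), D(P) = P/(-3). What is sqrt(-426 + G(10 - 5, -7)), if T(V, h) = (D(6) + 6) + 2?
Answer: 3*I*sqrt(46) ≈ 20.347*I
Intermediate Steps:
D(P) = -P/3 (D(P) = P*(-1/3) = -P/3)
T(V, h) = 6 (T(V, h) = (-1/3*6 + 6) + 2 = (-2 + 6) + 2 = 4 + 2 = 6)
G(m, r) = 12 (G(m, r) = 6 + 6 = 12)
sqrt(-426 + G(10 - 5, -7)) = sqrt(-426 + 12) = sqrt(-414) = 3*I*sqrt(46)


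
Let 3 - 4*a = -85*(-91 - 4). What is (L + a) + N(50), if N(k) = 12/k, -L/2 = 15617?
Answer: -831294/25 ≈ -33252.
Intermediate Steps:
L = -31234 (L = -2*15617 = -31234)
a = -2018 (a = 3/4 - (-85)*(-91 - 4)/4 = 3/4 - (-85)*(-95)/4 = 3/4 - 1/4*8075 = 3/4 - 8075/4 = -2018)
(L + a) + N(50) = (-31234 - 2018) + 12/50 = -33252 + 12*(1/50) = -33252 + 6/25 = -831294/25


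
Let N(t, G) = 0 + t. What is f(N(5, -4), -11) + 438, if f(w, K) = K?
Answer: 427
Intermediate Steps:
N(t, G) = t
f(N(5, -4), -11) + 438 = -11 + 438 = 427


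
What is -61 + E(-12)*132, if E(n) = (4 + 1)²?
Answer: 3239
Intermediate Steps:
E(n) = 25 (E(n) = 5² = 25)
-61 + E(-12)*132 = -61 + 25*132 = -61 + 3300 = 3239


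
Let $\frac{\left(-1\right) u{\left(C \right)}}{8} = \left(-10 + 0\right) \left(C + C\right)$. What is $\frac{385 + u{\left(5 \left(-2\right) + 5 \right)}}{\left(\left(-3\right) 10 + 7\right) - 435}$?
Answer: $\frac{415}{458} \approx 0.90611$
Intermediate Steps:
$u{\left(C \right)} = 160 C$ ($u{\left(C \right)} = - 8 \left(-10 + 0\right) \left(C + C\right) = - 8 \left(- 10 \cdot 2 C\right) = - 8 \left(- 20 C\right) = 160 C$)
$\frac{385 + u{\left(5 \left(-2\right) + 5 \right)}}{\left(\left(-3\right) 10 + 7\right) - 435} = \frac{385 + 160 \left(5 \left(-2\right) + 5\right)}{\left(\left(-3\right) 10 + 7\right) - 435} = \frac{385 + 160 \left(-10 + 5\right)}{\left(-30 + 7\right) - 435} = \frac{385 + 160 \left(-5\right)}{-23 - 435} = \frac{385 - 800}{-458} = \left(-415\right) \left(- \frac{1}{458}\right) = \frac{415}{458}$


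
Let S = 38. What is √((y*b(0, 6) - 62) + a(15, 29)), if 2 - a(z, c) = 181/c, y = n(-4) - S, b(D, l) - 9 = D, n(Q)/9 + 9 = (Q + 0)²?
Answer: 2*√33379/29 ≈ 12.600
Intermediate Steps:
n(Q) = -81 + 9*Q² (n(Q) = -81 + 9*(Q + 0)² = -81 + 9*Q²)
b(D, l) = 9 + D
y = 25 (y = (-81 + 9*(-4)²) - 1*38 = (-81 + 9*16) - 38 = (-81 + 144) - 38 = 63 - 38 = 25)
a(z, c) = 2 - 181/c
√((y*b(0, 6) - 62) + a(15, 29)) = √((25*(9 + 0) - 62) + (2 - 181/29)) = √((25*9 - 62) + (2 - 181*1/29)) = √((225 - 62) + (2 - 181/29)) = √(163 - 123/29) = √(4604/29) = 2*√33379/29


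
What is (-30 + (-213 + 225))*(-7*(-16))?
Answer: -2016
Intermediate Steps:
(-30 + (-213 + 225))*(-7*(-16)) = (-30 + 12)*112 = -18*112 = -2016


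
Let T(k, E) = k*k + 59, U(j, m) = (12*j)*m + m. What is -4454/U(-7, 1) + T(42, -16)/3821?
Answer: 17170043/317143 ≈ 54.140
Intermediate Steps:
U(j, m) = m + 12*j*m (U(j, m) = 12*j*m + m = m + 12*j*m)
T(k, E) = 59 + k² (T(k, E) = k² + 59 = 59 + k²)
-4454/U(-7, 1) + T(42, -16)/3821 = -4454/(1 + 12*(-7)) + (59 + 42²)/3821 = -4454/(1 - 84) + (59 + 1764)*(1/3821) = -4454/(1*(-83)) + 1823*(1/3821) = -4454/(-83) + 1823/3821 = -4454*(-1/83) + 1823/3821 = 4454/83 + 1823/3821 = 17170043/317143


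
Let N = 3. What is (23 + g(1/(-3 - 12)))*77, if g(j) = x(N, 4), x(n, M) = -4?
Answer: 1463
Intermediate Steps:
g(j) = -4
(23 + g(1/(-3 - 12)))*77 = (23 - 4)*77 = 19*77 = 1463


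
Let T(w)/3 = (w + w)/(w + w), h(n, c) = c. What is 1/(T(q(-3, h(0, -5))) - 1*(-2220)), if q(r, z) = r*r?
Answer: 1/2223 ≈ 0.00044984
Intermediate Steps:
q(r, z) = r²
T(w) = 3 (T(w) = 3*((w + w)/(w + w)) = 3*((2*w)/((2*w))) = 3*((2*w)*(1/(2*w))) = 3*1 = 3)
1/(T(q(-3, h(0, -5))) - 1*(-2220)) = 1/(3 - 1*(-2220)) = 1/(3 + 2220) = 1/2223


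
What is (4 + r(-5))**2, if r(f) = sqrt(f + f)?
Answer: (4 + I*sqrt(10))**2 ≈ 6.0 + 25.298*I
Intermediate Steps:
r(f) = sqrt(2)*sqrt(f) (r(f) = sqrt(2*f) = sqrt(2)*sqrt(f))
(4 + r(-5))**2 = (4 + sqrt(2)*sqrt(-5))**2 = (4 + sqrt(2)*(I*sqrt(5)))**2 = (4 + I*sqrt(10))**2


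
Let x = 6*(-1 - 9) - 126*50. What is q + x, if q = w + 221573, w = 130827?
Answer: 346040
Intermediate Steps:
x = -6360 (x = 6*(-10) - 6300 = -60 - 6300 = -6360)
q = 352400 (q = 130827 + 221573 = 352400)
q + x = 352400 - 6360 = 346040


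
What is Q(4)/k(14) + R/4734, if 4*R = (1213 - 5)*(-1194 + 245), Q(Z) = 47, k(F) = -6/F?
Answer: -402880/2367 ≈ -170.21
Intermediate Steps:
R = -286598 (R = ((1213 - 5)*(-1194 + 245))/4 = (1208*(-949))/4 = (¼)*(-1146392) = -286598)
Q(4)/k(14) + R/4734 = 47/((-6/14)) - 286598/4734 = 47/((-6*1/14)) - 286598*1/4734 = 47/(-3/7) - 143299/2367 = 47*(-7/3) - 143299/2367 = -329/3 - 143299/2367 = -402880/2367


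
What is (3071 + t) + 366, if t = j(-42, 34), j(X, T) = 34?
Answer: 3471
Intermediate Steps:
t = 34
(3071 + t) + 366 = (3071 + 34) + 366 = 3105 + 366 = 3471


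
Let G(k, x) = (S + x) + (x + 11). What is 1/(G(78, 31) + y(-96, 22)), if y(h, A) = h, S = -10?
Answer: -1/33 ≈ -0.030303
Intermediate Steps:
G(k, x) = 1 + 2*x (G(k, x) = (-10 + x) + (x + 11) = (-10 + x) + (11 + x) = 1 + 2*x)
1/(G(78, 31) + y(-96, 22)) = 1/((1 + 2*31) - 96) = 1/((1 + 62) - 96) = 1/(63 - 96) = 1/(-33) = -1/33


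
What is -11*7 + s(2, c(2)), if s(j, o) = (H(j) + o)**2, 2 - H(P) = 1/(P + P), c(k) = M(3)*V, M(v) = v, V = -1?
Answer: -1207/16 ≈ -75.438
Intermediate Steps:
c(k) = -3 (c(k) = 3*(-1) = -3)
H(P) = 2 - 1/(2*P) (H(P) = 2 - 1/(P + P) = 2 - 1/(2*P))
s(j, o) = (2 + o - 1/(2*j))**2 (s(j, o) = ((2 - 1/(2*j)) + o)**2 = (2 + o - 1/(2*j))**2)
-11*7 + s(2, c(2)) = -11*7 + (2 - 3 - 1/2/2)**2 = -77 + (2 - 3 - 1/2*1/2)**2 = -77 + (2 - 3 - 1/4)**2 = -77 + (-5/4)**2 = -77 + 25/16 = -1207/16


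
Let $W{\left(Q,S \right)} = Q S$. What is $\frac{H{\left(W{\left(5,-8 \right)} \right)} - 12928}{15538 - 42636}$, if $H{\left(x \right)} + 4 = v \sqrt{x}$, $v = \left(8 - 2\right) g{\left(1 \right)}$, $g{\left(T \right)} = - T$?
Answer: $\frac{6466}{13549} + \frac{6 i \sqrt{10}}{13549} \approx 0.47723 + 0.0014004 i$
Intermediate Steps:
$v = -6$ ($v = \left(8 - 2\right) \left(\left(-1\right) 1\right) = 6 \left(-1\right) = -6$)
$H{\left(x \right)} = -4 - 6 \sqrt{x}$
$\frac{H{\left(W{\left(5,-8 \right)} \right)} - 12928}{15538 - 42636} = \frac{\left(-4 - 6 \sqrt{5 \left(-8\right)}\right) - 12928}{15538 - 42636} = \frac{\left(-4 - 6 \sqrt{-40}\right) - 12928}{-27098} = \left(\left(-4 - 6 \cdot 2 i \sqrt{10}\right) - 12928\right) \left(- \frac{1}{27098}\right) = \left(\left(-4 - 12 i \sqrt{10}\right) - 12928\right) \left(- \frac{1}{27098}\right) = \left(-12932 - 12 i \sqrt{10}\right) \left(- \frac{1}{27098}\right) = \frac{6466}{13549} + \frac{6 i \sqrt{10}}{13549}$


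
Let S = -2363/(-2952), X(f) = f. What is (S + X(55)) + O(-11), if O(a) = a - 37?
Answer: 23027/2952 ≈ 7.8005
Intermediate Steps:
O(a) = -37 + a
S = 2363/2952 (S = -2363*(-1/2952) = 2363/2952 ≈ 0.80047)
(S + X(55)) + O(-11) = (2363/2952 + 55) + (-37 - 11) = 164723/2952 - 48 = 23027/2952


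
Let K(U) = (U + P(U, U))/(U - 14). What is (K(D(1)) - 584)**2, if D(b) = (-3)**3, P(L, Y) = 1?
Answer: 572070724/1681 ≈ 3.4032e+5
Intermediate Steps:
D(b) = -27
K(U) = (1 + U)/(-14 + U) (K(U) = (U + 1)/(U - 14) = (1 + U)/(-14 + U))
(K(D(1)) - 584)**2 = ((1 - 27)/(-14 - 27) - 584)**2 = (-26/(-41) - 584)**2 = (-1/41*(-26) - 584)**2 = (26/41 - 584)**2 = (-23918/41)**2 = 572070724/1681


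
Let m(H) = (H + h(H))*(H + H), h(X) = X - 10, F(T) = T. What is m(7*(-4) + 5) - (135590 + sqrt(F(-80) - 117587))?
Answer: -133014 - I*sqrt(117667) ≈ -1.3301e+5 - 343.03*I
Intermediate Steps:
h(X) = -10 + X
m(H) = 2*H*(-10 + 2*H) (m(H) = (H + (-10 + H))*(H + H) = (-10 + 2*H)*(2*H) = 2*H*(-10 + 2*H))
m(7*(-4) + 5) - (135590 + sqrt(F(-80) - 117587)) = 4*(7*(-4) + 5)*(-5 + (7*(-4) + 5)) - (135590 + sqrt(-80 - 117587)) = 4*(-28 + 5)*(-5 + (-28 + 5)) - (135590 + sqrt(-117667)) = 4*(-23)*(-5 - 23) - (135590 + I*sqrt(117667)) = 4*(-23)*(-28) + (-135590 - I*sqrt(117667)) = 2576 + (-135590 - I*sqrt(117667)) = -133014 - I*sqrt(117667)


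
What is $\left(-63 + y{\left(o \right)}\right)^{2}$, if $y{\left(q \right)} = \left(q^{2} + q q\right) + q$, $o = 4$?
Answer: $729$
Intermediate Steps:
$y{\left(q \right)} = q + 2 q^{2}$ ($y{\left(q \right)} = \left(q^{2} + q^{2}\right) + q = 2 q^{2} + q = q + 2 q^{2}$)
$\left(-63 + y{\left(o \right)}\right)^{2} = \left(-63 + 4 \left(1 + 2 \cdot 4\right)\right)^{2} = \left(-63 + 4 \left(1 + 8\right)\right)^{2} = \left(-63 + 4 \cdot 9\right)^{2} = \left(-63 + 36\right)^{2} = \left(-27\right)^{2} = 729$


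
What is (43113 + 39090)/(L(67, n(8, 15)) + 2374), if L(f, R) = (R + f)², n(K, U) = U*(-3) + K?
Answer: 82203/3274 ≈ 25.108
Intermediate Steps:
n(K, U) = K - 3*U (n(K, U) = -3*U + K = K - 3*U)
(43113 + 39090)/(L(67, n(8, 15)) + 2374) = (43113 + 39090)/(((8 - 3*15) + 67)² + 2374) = 82203/(((8 - 45) + 67)² + 2374) = 82203/((-37 + 67)² + 2374) = 82203/(30² + 2374) = 82203/(900 + 2374) = 82203/3274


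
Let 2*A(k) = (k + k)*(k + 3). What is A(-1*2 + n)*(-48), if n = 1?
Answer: 96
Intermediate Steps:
A(k) = k*(3 + k) (A(k) = ((k + k)*(k + 3))/2 = ((2*k)*(3 + k))/2 = (2*k*(3 + k))/2 = k*(3 + k))
A(-1*2 + n)*(-48) = ((-1*2 + 1)*(3 + (-1*2 + 1)))*(-48) = ((-2 + 1)*(3 + (-2 + 1)))*(-48) = -(3 - 1)*(-48) = -1*2*(-48) = -2*(-48) = 96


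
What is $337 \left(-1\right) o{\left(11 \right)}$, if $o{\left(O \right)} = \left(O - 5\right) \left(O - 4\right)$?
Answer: $-14154$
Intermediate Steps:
$o{\left(O \right)} = \left(-5 + O\right) \left(-4 + O\right)$
$337 \left(-1\right) o{\left(11 \right)} = 337 \left(-1\right) \left(20 + 11^{2} - 99\right) = - 337 \left(20 + 121 - 99\right) = \left(-337\right) 42 = -14154$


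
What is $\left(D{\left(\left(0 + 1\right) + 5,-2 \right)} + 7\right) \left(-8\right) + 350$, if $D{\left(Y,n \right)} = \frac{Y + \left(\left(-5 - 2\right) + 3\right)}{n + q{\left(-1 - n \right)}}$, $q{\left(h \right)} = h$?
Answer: $310$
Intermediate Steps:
$D{\left(Y,n \right)} = 4 - Y$ ($D{\left(Y,n \right)} = \frac{Y + \left(\left(-5 - 2\right) + 3\right)}{n - \left(1 + n\right)} = \frac{Y + \left(-7 + 3\right)}{-1} = \left(Y - 4\right) \left(-1\right) = \left(-4 + Y\right) \left(-1\right) = 4 - Y$)
$\left(D{\left(\left(0 + 1\right) + 5,-2 \right)} + 7\right) \left(-8\right) + 350 = \left(\left(4 - \left(\left(0 + 1\right) + 5\right)\right) + 7\right) \left(-8\right) + 350 = \left(\left(4 - \left(1 + 5\right)\right) + 7\right) \left(-8\right) + 350 = \left(\left(4 - 6\right) + 7\right) \left(-8\right) + 350 = \left(-2 + 7\right) \left(-8\right) + 350 = 5 \left(-8\right) + 350 = -40 + 350 = 310$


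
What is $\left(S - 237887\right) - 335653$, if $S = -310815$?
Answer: $-884355$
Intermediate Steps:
$\left(S - 237887\right) - 335653 = \left(-310815 - 237887\right) - 335653 = -548702 - 335653 = -884355$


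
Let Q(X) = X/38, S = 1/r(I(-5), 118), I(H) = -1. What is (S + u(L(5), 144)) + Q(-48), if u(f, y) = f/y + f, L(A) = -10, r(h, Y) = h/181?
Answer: -263111/1368 ≈ -192.33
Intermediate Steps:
r(h, Y) = h/181 (r(h, Y) = h*(1/181) = h/181)
S = -181 (S = 1/((1/181)*(-1)) = 1/(-1/181) = -181)
Q(X) = X/38 (Q(X) = X*(1/38) = X/38)
u(f, y) = f + f/y
(S + u(L(5), 144)) + Q(-48) = (-181 + (-10 - 10/144)) + (1/38)*(-48) = (-181 + (-10 - 10*1/144)) - 24/19 = (-181 + (-10 - 5/72)) - 24/19 = (-181 - 725/72) - 24/19 = -13757/72 - 24/19 = -263111/1368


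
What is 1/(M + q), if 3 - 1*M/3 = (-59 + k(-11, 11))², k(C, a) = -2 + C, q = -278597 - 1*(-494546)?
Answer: 1/200406 ≈ 4.9899e-6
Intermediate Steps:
q = 215949 (q = -278597 + 494546 = 215949)
M = -15543 (M = 9 - 3*(-59 + (-2 - 11))² = 9 - 3*(-59 - 13)² = 9 - 3*(-72)² = 9 - 3*5184 = 9 - 15552 = -15543)
1/(M + q) = 1/(-15543 + 215949) = 1/200406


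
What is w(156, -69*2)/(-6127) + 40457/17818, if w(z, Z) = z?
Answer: 245100431/109170886 ≈ 2.2451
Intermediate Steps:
w(156, -69*2)/(-6127) + 40457/17818 = 156/(-6127) + 40457/17818 = 156*(-1/6127) + 40457*(1/17818) = -156/6127 + 40457/17818 = 245100431/109170886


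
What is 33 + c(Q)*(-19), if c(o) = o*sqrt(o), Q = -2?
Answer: 33 + 38*I*sqrt(2) ≈ 33.0 + 53.74*I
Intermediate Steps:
c(o) = o**(3/2)
33 + c(Q)*(-19) = 33 + (-2)**(3/2)*(-19) = 33 - 2*I*sqrt(2)*(-19) = 33 + 38*I*sqrt(2)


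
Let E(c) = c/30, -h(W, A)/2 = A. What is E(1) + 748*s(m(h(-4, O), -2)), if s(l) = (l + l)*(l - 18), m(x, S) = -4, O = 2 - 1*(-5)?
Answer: 3949441/30 ≈ 1.3165e+5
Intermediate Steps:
O = 7 (O = 2 + 5 = 7)
h(W, A) = -2*A
s(l) = 2*l*(-18 + l) (s(l) = (2*l)*(-18 + l) = 2*l*(-18 + l))
E(c) = c/30 (E(c) = c*(1/30) = c/30)
E(1) + 748*s(m(h(-4, O), -2)) = (1/30)*1 + 748*(2*(-4)*(-18 - 4)) = 1/30 + 748*(2*(-4)*(-22)) = 1/30 + 748*176 = 1/30 + 131648 = 3949441/30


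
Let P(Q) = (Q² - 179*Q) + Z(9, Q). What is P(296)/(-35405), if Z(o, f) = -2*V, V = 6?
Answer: -6924/7081 ≈ -0.97783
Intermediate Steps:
Z(o, f) = -12 (Z(o, f) = -2*6 = -12)
P(Q) = -12 + Q² - 179*Q (P(Q) = (Q² - 179*Q) - 12 = -12 + Q² - 179*Q)
P(296)/(-35405) = (-12 + 296² - 179*296)/(-35405) = (-12 + 87616 - 52984)*(-1/35405) = 34620*(-1/35405) = -6924/7081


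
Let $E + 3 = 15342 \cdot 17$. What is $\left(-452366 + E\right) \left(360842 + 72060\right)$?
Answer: $-82924542610$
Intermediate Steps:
$E = 260811$ ($E = -3 + 15342 \cdot 17 = -3 + 260814 = 260811$)
$\left(-452366 + E\right) \left(360842 + 72060\right) = \left(-452366 + 260811\right) \left(360842 + 72060\right) = \left(-191555\right) 432902 = -82924542610$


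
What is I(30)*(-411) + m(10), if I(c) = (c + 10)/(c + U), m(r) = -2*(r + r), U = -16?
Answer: -8500/7 ≈ -1214.3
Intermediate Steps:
m(r) = -4*r
I(c) = (10 + c)/(-16 + c) (I(c) = (c + 10)/(c - 16) = (10 + c)/(-16 + c))
I(30)*(-411) + m(10) = ((10 + 30)/(-16 + 30))*(-411) - 4*10 = (40/14)*(-411) - 40 = ((1/14)*40)*(-411) - 40 = (20/7)*(-411) - 40 = -8220/7 - 40 = -8500/7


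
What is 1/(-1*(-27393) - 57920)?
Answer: -1/30527 ≈ -3.2758e-5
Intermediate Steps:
1/(-1*(-27393) - 57920) = 1/(27393 - 57920) = 1/(-30527) = -1/30527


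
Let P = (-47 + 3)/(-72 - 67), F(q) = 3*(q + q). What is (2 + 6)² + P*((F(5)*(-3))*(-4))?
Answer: 24736/139 ≈ 177.96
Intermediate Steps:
F(q) = 6*q (F(q) = 3*(2*q) = 6*q)
P = 44/139 (P = -44/(-139) = -44*(-1/139) = 44/139 ≈ 0.31655)
(2 + 6)² + P*((F(5)*(-3))*(-4)) = (2 + 6)² + 44*(((6*5)*(-3))*(-4))/139 = 8² + 44*((30*(-3))*(-4))/139 = 64 + 44*(-90*(-4))/139 = 64 + (44/139)*360 = 64 + 15840/139 = 24736/139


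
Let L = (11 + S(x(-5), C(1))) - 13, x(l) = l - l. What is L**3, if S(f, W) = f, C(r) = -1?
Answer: -8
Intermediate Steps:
x(l) = 0
L = -2 (L = (11 + 0) - 13 = 11 - 13 = -2)
L**3 = (-2)**3 = -8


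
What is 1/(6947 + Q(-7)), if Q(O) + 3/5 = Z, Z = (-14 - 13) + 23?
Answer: 5/34712 ≈ 0.00014404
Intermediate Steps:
Z = -4 (Z = -27 + 23 = -4)
Q(O) = -23/5 (Q(O) = -⅗ - 4 = -23/5)
1/(6947 + Q(-7)) = 1/(6947 - 23/5) = 1/(34712/5) = 5/34712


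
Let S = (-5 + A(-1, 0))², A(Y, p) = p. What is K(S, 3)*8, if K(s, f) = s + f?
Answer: 224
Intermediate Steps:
S = 25 (S = (-5 + 0)² = (-5)² = 25)
K(s, f) = f + s
K(S, 3)*8 = (3 + 25)*8 = 28*8 = 224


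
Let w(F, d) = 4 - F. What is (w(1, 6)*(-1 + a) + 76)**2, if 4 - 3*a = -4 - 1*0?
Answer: 6561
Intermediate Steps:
a = 8/3 (a = 4/3 - (-4 - 1*0)/3 = 4/3 - (-4 + 0)/3 = 4/3 - 1/3*(-4) = 4/3 + 4/3 = 8/3 ≈ 2.6667)
(w(1, 6)*(-1 + a) + 76)**2 = ((4 - 1*1)*(-1 + 8/3) + 76)**2 = ((4 - 1)*(5/3) + 76)**2 = (3*(5/3) + 76)**2 = (5 + 76)**2 = 81**2 = 6561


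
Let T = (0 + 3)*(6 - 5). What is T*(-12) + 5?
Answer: -31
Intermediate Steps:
T = 3 (T = 3*1 = 3)
T*(-12) + 5 = 3*(-12) + 5 = -36 + 5 = -31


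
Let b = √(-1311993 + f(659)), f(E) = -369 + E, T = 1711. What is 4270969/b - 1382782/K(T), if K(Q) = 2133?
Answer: -1382782/2133 - 4270969*I*√1311703/1311703 ≈ -648.28 - 3729.1*I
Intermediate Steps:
b = I*√1311703 (b = √(-1311993 + (-369 + 659)) = √(-1311993 + 290) = √(-1311703) = I*√1311703 ≈ 1145.3*I)
4270969/b - 1382782/K(T) = 4270969/((I*√1311703)) - 1382782/2133 = 4270969*(-I*√1311703/1311703) - 1382782*1/2133 = -4270969*I*√1311703/1311703 - 1382782/2133 = -1382782/2133 - 4270969*I*√1311703/1311703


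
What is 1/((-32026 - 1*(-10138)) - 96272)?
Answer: -1/118160 ≈ -8.4631e-6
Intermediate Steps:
1/((-32026 - 1*(-10138)) - 96272) = 1/((-32026 + 10138) - 96272) = 1/(-21888 - 96272) = 1/(-118160) = -1/118160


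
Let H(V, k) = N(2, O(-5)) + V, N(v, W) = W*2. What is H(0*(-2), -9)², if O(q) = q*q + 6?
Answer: 3844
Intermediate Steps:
O(q) = 6 + q² (O(q) = q² + 6 = 6 + q²)
N(v, W) = 2*W
H(V, k) = 62 + V (H(V, k) = 2*(6 + (-5)²) + V = 2*(6 + 25) + V = 2*31 + V = 62 + V)
H(0*(-2), -9)² = (62 + 0*(-2))² = (62 + 0)² = 62² = 3844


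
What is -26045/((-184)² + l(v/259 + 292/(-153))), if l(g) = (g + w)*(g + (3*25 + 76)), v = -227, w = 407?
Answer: -40898440814805/147241856571364 ≈ -0.27776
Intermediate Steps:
l(g) = (151 + g)*(407 + g) (l(g) = (g + 407)*(g + (3*25 + 76)) = (407 + g)*(g + (75 + 76)) = (407 + g)*(g + 151) = (407 + g)*(151 + g) = (151 + g)*(407 + g))
-26045/((-184)² + l(v/259 + 292/(-153))) = -26045/((-184)² + (61457 + (-227/259 + 292/(-153))² + 558*(-227/259 + 292/(-153)))) = -26045/(33856 + (61457 + (-227*1/259 + 292*(-1/153))² + 558*(-227*1/259 + 292*(-1/153)))) = -26045/(33856 + (61457 + (-227/259 - 292/153)² + 558*(-227/259 - 292/153))) = -26045/(33856 + (61457 + (-110359/39627)² + 558*(-110359/39627))) = -26045/(33856 + (61457 + 12179108881/1570299129 - 6842258/4403)) = -26045/(33856 + 94077809259940/1570299129) = -26045/147241856571364/1570299129 = -26045*1570299129/147241856571364 = -40898440814805/147241856571364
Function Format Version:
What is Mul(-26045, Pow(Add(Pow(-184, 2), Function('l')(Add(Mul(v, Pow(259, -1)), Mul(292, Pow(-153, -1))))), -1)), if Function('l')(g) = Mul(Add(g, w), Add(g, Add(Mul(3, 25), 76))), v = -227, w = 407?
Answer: Rational(-40898440814805, 147241856571364) ≈ -0.27776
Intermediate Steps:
Function('l')(g) = Mul(Add(151, g), Add(407, g)) (Function('l')(g) = Mul(Add(g, 407), Add(g, Add(Mul(3, 25), 76))) = Mul(Add(407, g), Add(g, Add(75, 76))) = Mul(Add(407, g), Add(g, 151)) = Mul(Add(407, g), Add(151, g)) = Mul(Add(151, g), Add(407, g)))
Mul(-26045, Pow(Add(Pow(-184, 2), Function('l')(Add(Mul(v, Pow(259, -1)), Mul(292, Pow(-153, -1))))), -1)) = Mul(-26045, Pow(Add(Pow(-184, 2), Add(61457, Pow(Add(Mul(-227, Pow(259, -1)), Mul(292, Pow(-153, -1))), 2), Mul(558, Add(Mul(-227, Pow(259, -1)), Mul(292, Pow(-153, -1)))))), -1)) = Mul(-26045, Pow(Add(33856, Add(61457, Pow(Add(Mul(-227, Rational(1, 259)), Mul(292, Rational(-1, 153))), 2), Mul(558, Add(Mul(-227, Rational(1, 259)), Mul(292, Rational(-1, 153)))))), -1)) = Mul(-26045, Pow(Add(33856, Add(61457, Pow(Add(Rational(-227, 259), Rational(-292, 153)), 2), Mul(558, Add(Rational(-227, 259), Rational(-292, 153))))), -1)) = Mul(-26045, Pow(Add(33856, Add(61457, Pow(Rational(-110359, 39627), 2), Mul(558, Rational(-110359, 39627)))), -1)) = Mul(-26045, Pow(Add(33856, Add(61457, Rational(12179108881, 1570299129), Rational(-6842258, 4403))), -1)) = Mul(-26045, Pow(Add(33856, Rational(94077809259940, 1570299129)), -1)) = Mul(-26045, Pow(Rational(147241856571364, 1570299129), -1)) = Mul(-26045, Rational(1570299129, 147241856571364)) = Rational(-40898440814805, 147241856571364)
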